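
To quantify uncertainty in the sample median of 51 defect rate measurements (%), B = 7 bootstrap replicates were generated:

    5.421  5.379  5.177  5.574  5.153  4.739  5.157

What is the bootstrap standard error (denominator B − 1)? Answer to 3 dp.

SE* = 0.268

Bootstrap SE is the standard deviation of the 7 replicate medians.
Mean of replicates: (5.421 + 5.379 + 5.177 + 5.574 + 5.153 + 4.739 + 5.157) / 7 = 36.6000 / 7 = 5.2286
Sum of squared deviations: (+0.1924)² + (+0.1504)² + (−0.0516)² + (+0.3454)² + (−0.0756)² + (−0.4896)² + (−0.0716)² = 0.4322
Variance = 0.4322 / 6 = 0.0720
SE* = √0.0720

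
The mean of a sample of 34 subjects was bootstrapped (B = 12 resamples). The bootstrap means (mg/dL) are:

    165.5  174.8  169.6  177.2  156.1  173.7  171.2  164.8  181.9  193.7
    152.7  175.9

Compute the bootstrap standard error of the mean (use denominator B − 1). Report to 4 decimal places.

Bootstrap SE is the standard deviation of the 12 replicate means.
Mean of replicates: (165.5 + 174.8 + 169.6 + 177.2 + 156.1 + 173.7 + 171.2 + 164.8 + 181.9 + 193.7 + 152.7 + 175.9) / 12 = 2057.10000 / 12 = 171.42500
Sum of squared deviations: (−5.92500)² + (+3.37500)² + (−1.82500)² + (+5.77500)² + (−15.32500)² + (+2.27500)² + (−0.22500)² + (−6.62500)² + (+10.47500)² + (+22.27500)² + (−18.72500)² + (+4.47500)² = 1343.70250
Variance = 1343.70250 / 11 = 122.15477
SE* = √122.15477

SE* = 11.0524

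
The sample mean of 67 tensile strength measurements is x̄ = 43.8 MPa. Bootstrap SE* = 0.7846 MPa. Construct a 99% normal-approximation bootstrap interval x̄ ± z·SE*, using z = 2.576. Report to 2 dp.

(41.78, 45.82)

Margin = 2.576 × 0.7846 = 2.021
Interval: 43.8 ± 2.021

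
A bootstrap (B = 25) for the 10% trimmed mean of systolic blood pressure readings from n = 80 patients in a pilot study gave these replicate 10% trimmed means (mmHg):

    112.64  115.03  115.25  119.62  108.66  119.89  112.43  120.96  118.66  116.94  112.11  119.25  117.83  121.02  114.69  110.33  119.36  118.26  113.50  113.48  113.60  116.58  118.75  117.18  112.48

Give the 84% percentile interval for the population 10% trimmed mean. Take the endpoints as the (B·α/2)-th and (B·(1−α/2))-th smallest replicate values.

(110.33, 119.89)

Sorted replicates: 108.66, 110.33, 112.11, 112.43, 112.48, 112.64, 113.48, 113.50, 113.60, 114.69, 115.03, 115.25, 116.58, 116.94, 117.18, 117.83, 118.26, 118.66, 118.75, 119.25, 119.36, 119.62, 119.89, 120.96, 121.02
α = 0.16; lower rank = 25 × 0.080 = 2; upper rank = 25 × 0.920 = 23.
The 2nd smallest replicate is 110.33; the 23rd is 119.89.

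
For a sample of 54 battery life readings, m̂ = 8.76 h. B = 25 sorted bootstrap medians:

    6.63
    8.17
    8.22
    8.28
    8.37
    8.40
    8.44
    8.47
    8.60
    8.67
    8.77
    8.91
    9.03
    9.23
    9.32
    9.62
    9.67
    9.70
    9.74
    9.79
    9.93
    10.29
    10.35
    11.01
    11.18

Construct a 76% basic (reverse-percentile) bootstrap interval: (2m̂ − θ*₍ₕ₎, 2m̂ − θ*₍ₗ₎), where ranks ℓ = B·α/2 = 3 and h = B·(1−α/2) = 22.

Percentile endpoints at ranks 3 and 22: θ*₍3₎ = 8.22, θ*₍22₎ = 10.29.
Basic interval reflects these around m̂:
  lower = 2 × 8.76 − 10.29 = 7.23
  upper = 2 × 8.76 − 8.22 = 9.30

(7.23, 9.30)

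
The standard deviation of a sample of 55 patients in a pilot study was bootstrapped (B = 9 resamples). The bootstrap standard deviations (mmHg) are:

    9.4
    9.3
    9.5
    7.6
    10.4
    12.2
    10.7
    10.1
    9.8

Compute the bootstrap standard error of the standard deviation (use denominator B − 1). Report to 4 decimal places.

Bootstrap SE is the standard deviation of the 9 replicate standard deviations.
Mean of replicates: (9.4 + 9.3 + 9.5 + 7.6 + 10.4 + 12.2 + 10.7 + 10.1 + 9.8) / 9 = 89.00000 / 9 = 9.88889
Sum of squared deviations: (−0.48889)² + (−0.58889)² + (−0.38889)² + (−2.28889)² + (+0.51111)² + (+2.31111)² + (+0.81111)² + (+0.21111)² + (−0.08889)² = 12.28889
Variance = 12.28889 / 8 = 1.53611
SE* = √1.53611

SE* = 1.2394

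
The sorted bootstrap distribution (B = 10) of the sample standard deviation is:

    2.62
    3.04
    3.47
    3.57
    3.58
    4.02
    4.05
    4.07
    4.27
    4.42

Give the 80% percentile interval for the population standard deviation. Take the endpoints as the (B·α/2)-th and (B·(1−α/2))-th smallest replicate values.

(2.62, 4.27)

α = 0.20; lower rank = 10 × 0.100 = 1; upper rank = 10 × 0.900 = 9.
The 1st smallest replicate is 2.62; the 9th is 4.27.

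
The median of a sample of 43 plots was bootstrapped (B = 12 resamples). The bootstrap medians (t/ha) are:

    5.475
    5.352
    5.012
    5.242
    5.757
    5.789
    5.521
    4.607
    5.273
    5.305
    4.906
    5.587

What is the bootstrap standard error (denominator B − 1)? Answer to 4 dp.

Bootstrap SE is the standard deviation of the 12 replicate medians.
Mean of replicates: (5.475 + 5.352 + 5.012 + 5.242 + 5.757 + 5.789 + 5.521 + 4.607 + 5.273 + 5.305 + 4.906 + 5.587) / 12 = 63.82600 / 12 = 5.31883
Sum of squared deviations: (+0.15617)² + (+0.03317)² + (−0.30683)² + (−0.07683)² + (+0.43817)² + (+0.47017)² + (+0.20217)² + (−0.71183)² + (−0.04583)² + (−0.01383)² + (−0.41283)² + (+0.26817)² = 1.33080
Variance = 1.33080 / 11 = 0.12098
SE* = √0.12098

SE* = 0.3478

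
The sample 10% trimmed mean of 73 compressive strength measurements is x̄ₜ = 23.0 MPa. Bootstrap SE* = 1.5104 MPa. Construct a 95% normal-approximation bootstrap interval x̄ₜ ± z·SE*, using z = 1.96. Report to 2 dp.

(20.04, 25.96)

Margin = 1.96 × 1.5104 = 2.960
Interval: 23.0 ± 2.960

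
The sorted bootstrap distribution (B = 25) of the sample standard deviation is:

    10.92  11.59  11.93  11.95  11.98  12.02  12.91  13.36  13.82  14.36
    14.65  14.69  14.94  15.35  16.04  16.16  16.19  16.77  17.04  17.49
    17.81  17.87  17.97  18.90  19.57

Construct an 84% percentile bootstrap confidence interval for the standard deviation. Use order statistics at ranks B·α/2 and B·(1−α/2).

α = 0.16; lower rank = 25 × 0.080 = 2; upper rank = 25 × 0.920 = 23.
The 2nd smallest replicate is 11.59; the 23rd is 17.97.

(11.59, 17.97)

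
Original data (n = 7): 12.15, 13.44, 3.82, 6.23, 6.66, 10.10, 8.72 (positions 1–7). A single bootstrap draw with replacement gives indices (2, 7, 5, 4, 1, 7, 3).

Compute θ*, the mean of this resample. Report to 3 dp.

Resample values: 13.44, 8.72, 6.66, 6.23, 12.15, 8.72, 3.82.
Mean = (13.44 + 8.72 + 6.66 + 6.23 + 12.15 + 8.72 + 3.82) / 7 = 59.740 / 7 = 8.534

θ* = 8.534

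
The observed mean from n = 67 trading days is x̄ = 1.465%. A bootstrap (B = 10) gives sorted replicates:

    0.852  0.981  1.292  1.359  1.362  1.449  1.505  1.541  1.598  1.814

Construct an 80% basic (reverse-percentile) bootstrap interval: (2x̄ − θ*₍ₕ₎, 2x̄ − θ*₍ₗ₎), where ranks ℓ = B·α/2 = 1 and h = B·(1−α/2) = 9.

(1.332, 2.078)

Percentile endpoints at ranks 1 and 9: θ*₍1₎ = 0.852, θ*₍9₎ = 1.598.
Basic interval reflects these around x̄:
  lower = 2 × 1.465 − 1.598 = 1.332
  upper = 2 × 1.465 − 0.852 = 2.078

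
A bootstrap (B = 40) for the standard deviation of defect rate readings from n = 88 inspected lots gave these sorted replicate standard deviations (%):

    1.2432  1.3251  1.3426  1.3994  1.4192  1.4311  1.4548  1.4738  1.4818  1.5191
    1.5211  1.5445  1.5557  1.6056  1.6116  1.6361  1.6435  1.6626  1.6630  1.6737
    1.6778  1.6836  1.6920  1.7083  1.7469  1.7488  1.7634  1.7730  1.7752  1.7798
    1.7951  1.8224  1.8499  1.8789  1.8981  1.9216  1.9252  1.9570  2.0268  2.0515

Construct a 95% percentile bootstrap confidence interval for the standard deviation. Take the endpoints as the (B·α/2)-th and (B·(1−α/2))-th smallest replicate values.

(1.2432, 2.0268)

α = 0.05; lower rank = 40 × 0.025 = 1; upper rank = 40 × 0.975 = 39.
The 1st smallest replicate is 1.2432; the 39th is 2.0268.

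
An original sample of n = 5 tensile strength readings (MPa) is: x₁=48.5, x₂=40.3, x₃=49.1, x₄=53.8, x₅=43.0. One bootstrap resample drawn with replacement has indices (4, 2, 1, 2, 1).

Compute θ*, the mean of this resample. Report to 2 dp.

θ* = 46.28

Resample values: 53.8, 40.3, 48.5, 40.3, 48.5.
Mean = (53.8 + 40.3 + 48.5 + 40.3 + 48.5) / 5 = 231.40 / 5 = 46.28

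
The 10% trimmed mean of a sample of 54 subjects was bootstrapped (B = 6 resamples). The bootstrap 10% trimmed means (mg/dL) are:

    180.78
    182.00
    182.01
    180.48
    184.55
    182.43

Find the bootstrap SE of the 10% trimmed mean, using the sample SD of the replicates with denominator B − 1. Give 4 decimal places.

Bootstrap SE is the standard deviation of the 6 replicate 10% trimmed means.
Mean of replicates: (180.78 + 182.00 + 182.01 + 180.48 + 184.55 + 182.43) / 6 = 1092.25000 / 6 = 182.04167
Sum of squared deviations: (−1.26167)² + (−0.04167)² + (−0.03167)² + (−1.56167)² + (+2.50833)² + (+0.38833)² = 10.47588
Variance = 10.47588 / 5 = 2.09518
SE* = √2.09518

SE* = 1.4475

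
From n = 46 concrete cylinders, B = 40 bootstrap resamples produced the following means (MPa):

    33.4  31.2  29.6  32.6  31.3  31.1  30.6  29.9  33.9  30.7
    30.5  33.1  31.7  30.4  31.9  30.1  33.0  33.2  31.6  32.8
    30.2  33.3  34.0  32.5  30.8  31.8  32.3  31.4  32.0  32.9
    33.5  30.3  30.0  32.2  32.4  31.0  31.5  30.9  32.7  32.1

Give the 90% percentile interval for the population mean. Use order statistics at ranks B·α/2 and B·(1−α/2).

Sorted replicates: 29.6, 29.9, 30.0, 30.1, 30.2, 30.3, 30.4, 30.5, 30.6, 30.7, 30.8, 30.9, 31.0, 31.1, 31.2, 31.3, 31.4, 31.5, 31.6, 31.7, 31.8, 31.9, 32.0, 32.1, 32.2, 32.3, 32.4, 32.5, 32.6, 32.7, 32.8, 32.9, 33.0, 33.1, 33.2, 33.3, 33.4, 33.5, 33.9, 34.0
α = 0.10; lower rank = 40 × 0.050 = 2; upper rank = 40 × 0.950 = 38.
The 2nd smallest replicate is 29.9; the 38th is 33.5.

(29.9, 33.5)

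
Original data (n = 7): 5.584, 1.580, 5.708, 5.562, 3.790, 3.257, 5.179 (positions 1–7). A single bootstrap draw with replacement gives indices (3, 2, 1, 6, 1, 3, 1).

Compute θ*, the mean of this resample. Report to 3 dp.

Resample values: 5.708, 1.580, 5.584, 3.257, 5.584, 5.708, 5.584.
Mean = (5.708 + 1.580 + 5.584 + 3.257 + 5.584 + 5.708 + 5.584) / 7 = 33.0050 / 7 = 4.715

θ* = 4.715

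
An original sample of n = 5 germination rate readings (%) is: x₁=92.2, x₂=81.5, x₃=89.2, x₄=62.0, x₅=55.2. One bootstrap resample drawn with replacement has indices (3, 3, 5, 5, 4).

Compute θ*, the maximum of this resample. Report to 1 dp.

Resample values: 89.2, 89.2, 55.2, 55.2, 62.0.
Maximum = 89.2

θ* = 89.2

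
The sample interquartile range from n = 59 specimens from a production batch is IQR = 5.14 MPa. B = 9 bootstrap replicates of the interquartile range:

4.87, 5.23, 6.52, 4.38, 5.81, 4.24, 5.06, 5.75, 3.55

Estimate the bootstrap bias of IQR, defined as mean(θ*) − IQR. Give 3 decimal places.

bias = −0.094

mean(θ*) = (4.87 + 5.23 + 6.52 + 4.38 + 5.81 + 4.24 + 5.06 + 5.75 + 3.55) / 9 = 5.0456
bias = 5.0456 − 5.14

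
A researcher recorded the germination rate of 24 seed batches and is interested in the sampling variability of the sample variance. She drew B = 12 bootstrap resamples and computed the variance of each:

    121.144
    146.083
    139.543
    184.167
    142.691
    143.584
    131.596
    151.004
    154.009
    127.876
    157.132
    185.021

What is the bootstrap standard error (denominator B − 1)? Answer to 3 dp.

SE* = 19.818

Bootstrap SE is the standard deviation of the 12 replicate variances.
Mean of replicates: (121.144 + 146.083 + 139.543 + 184.167 + 142.691 + 143.584 + 131.596 + 151.004 + 154.009 + 127.876 + 157.132 + 185.021) / 12 = 1783.8500 / 12 = 148.6542
Sum of squared deviations: (−27.5102)² + (−2.5712)² + (−9.1112)² + (+35.5128)² + (−5.9632)² + (−5.0702)² + (−17.0582)² + (+2.3498)² + (+5.3548)² + (−20.7782)² + (+8.4778)² + (+36.3668)² = 4320.1902
Variance = 4320.1902 / 11 = 392.7446
SE* = √392.7446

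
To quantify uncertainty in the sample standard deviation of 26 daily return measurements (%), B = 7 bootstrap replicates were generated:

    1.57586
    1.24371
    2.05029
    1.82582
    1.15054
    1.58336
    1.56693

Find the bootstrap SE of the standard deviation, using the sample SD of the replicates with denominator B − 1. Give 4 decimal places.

Bootstrap SE is the standard deviation of the 7 replicate standard deviations.
Mean of replicates: (1.57586 + 1.24371 + 2.05029 + 1.82582 + 1.15054 + 1.58336 + 1.56693) / 7 = 10.996510 / 7 = 1.570930
Sum of squared deviations: (+0.004930)² + (−0.327220)² + (+0.479360)² + (+0.254890)² + (−0.420390)² + (+0.012430)² + (−0.004000)² = 0.578750
Variance = 0.578750 / 6 = 0.096458
SE* = √0.096458

SE* = 0.3106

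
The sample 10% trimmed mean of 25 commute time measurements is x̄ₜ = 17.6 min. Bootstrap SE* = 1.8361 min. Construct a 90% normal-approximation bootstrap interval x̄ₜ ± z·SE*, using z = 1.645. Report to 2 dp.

(14.58, 20.62)

Margin = 1.645 × 1.8361 = 3.020
Interval: 17.6 ± 3.020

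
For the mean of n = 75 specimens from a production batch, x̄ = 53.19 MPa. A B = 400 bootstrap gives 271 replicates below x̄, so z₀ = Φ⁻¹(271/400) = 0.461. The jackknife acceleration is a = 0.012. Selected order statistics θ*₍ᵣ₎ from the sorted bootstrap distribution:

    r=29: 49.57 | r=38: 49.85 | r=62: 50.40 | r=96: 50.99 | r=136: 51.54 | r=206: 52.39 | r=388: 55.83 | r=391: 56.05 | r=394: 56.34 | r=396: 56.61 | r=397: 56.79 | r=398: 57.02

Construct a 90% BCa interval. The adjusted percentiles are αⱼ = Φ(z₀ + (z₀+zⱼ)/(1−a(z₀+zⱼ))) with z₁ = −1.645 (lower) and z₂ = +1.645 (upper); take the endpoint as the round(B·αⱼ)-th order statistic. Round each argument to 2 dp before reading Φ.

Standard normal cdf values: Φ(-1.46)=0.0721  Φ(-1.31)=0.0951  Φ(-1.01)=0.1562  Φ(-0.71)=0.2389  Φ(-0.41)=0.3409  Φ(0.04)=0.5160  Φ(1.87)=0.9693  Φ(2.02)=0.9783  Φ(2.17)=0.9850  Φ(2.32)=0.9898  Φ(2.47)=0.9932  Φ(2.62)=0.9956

(50.99, 57.02)

Lower: z₀ + z₁ = 0.461 + (-1.645) = -1.184; 1 − a(z₀+z₁) = 1 − (0.012)(-1.184) = 1.0142; argument = 0.461 + (-1.184)/1.0142 = -0.7064 → -0.71.
α₁ = Φ(-0.71) = 0.2389; rank = round(400 × 0.2389) = 96; θ*₍96₎ = 50.99.
Upper: z₀ + z₂ = 2.106; 1 − a(z₀+z₂) = 0.9747; argument = 2.6216 → 2.62; α₂ = 0.9956; rank = 398; θ*₍398₎ = 57.02.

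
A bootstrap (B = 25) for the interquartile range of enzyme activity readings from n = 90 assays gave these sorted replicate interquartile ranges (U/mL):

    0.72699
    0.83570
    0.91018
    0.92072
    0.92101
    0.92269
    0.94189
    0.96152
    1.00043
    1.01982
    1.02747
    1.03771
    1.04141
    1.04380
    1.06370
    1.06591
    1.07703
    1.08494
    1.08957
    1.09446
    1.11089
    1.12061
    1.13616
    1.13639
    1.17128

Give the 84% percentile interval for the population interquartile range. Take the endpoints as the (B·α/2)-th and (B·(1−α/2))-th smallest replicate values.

α = 0.16; lower rank = 25 × 0.080 = 2; upper rank = 25 × 0.920 = 23.
The 2nd smallest replicate is 0.83570; the 23rd is 1.13616.

(0.83570, 1.13616)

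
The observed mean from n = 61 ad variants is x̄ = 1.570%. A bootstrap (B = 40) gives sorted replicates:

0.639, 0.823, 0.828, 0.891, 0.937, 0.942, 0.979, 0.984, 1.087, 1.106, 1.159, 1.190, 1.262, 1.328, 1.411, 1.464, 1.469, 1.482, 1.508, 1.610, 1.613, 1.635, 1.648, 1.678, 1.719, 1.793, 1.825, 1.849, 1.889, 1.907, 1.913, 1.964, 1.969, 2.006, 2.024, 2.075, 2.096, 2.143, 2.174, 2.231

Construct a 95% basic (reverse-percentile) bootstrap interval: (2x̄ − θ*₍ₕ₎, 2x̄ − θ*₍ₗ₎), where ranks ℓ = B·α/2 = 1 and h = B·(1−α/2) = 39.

Percentile endpoints at ranks 1 and 39: θ*₍1₎ = 0.639, θ*₍39₎ = 2.174.
Basic interval reflects these around x̄:
  lower = 2 × 1.570 − 2.174 = 0.966
  upper = 2 × 1.570 − 0.639 = 2.501

(0.966, 2.501)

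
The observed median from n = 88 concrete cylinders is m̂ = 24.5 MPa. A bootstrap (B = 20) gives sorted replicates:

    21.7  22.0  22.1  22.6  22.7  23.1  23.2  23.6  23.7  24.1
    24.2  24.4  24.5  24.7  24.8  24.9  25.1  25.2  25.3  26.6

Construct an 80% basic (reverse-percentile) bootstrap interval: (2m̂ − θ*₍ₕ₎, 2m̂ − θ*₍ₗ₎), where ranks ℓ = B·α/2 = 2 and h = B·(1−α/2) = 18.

(23.8, 27.0)

Percentile endpoints at ranks 2 and 18: θ*₍2₎ = 22.0, θ*₍18₎ = 25.2.
Basic interval reflects these around m̂:
  lower = 2 × 24.5 − 25.2 = 23.8
  upper = 2 × 24.5 − 22.0 = 27.0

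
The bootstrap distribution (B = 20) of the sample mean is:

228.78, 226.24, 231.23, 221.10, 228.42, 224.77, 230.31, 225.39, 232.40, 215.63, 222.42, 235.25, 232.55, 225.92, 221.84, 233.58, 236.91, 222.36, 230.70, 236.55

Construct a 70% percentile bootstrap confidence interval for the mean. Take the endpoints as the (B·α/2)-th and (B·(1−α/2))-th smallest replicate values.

Sorted replicates: 215.63, 221.10, 221.84, 222.36, 222.42, 224.77, 225.39, 225.92, 226.24, 228.42, 228.78, 230.31, 230.70, 231.23, 232.40, 232.55, 233.58, 235.25, 236.55, 236.91
α = 0.30; lower rank = 20 × 0.150 = 3; upper rank = 20 × 0.850 = 17.
The 3rd smallest replicate is 221.84; the 17th is 233.58.

(221.84, 233.58)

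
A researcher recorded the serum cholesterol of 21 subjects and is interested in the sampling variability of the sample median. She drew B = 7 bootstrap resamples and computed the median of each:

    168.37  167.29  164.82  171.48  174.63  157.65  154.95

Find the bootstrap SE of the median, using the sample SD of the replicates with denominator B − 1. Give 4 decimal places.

Bootstrap SE is the standard deviation of the 7 replicate medians.
Mean of replicates: (168.37 + 167.29 + 164.82 + 171.48 + 174.63 + 157.65 + 154.95) / 7 = 1159.19000 / 7 = 165.59857
Sum of squared deviations: (+2.77143)² + (+1.69143)² + (−0.77857)² + (+5.88143)² + (+9.03143)² + (−7.94857)² + (−10.64857)² = 303.87769
Variance = 303.87769 / 6 = 50.64628
SE* = √50.64628

SE* = 7.1166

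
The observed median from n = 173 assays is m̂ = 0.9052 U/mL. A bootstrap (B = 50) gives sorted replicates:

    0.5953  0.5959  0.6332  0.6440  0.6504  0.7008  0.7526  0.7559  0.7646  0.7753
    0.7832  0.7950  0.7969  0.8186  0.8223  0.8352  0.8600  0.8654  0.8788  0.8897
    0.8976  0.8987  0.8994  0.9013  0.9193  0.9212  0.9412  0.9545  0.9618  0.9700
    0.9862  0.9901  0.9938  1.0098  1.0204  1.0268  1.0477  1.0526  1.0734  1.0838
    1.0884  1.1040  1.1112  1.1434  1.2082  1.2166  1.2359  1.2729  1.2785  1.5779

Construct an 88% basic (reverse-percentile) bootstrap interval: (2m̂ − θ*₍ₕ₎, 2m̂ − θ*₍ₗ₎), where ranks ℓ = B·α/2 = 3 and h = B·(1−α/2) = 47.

Percentile endpoints at ranks 3 and 47: θ*₍3₎ = 0.6332, θ*₍47₎ = 1.2359.
Basic interval reflects these around m̂:
  lower = 2 × 0.9052 − 1.2359 = 0.5745
  upper = 2 × 0.9052 − 0.6332 = 1.1772

(0.5745, 1.1772)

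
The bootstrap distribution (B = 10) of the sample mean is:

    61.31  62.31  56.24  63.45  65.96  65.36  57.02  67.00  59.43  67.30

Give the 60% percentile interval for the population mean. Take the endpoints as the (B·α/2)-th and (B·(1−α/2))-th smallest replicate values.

Sorted replicates: 56.24, 57.02, 59.43, 61.31, 62.31, 63.45, 65.36, 65.96, 67.00, 67.30
α = 0.40; lower rank = 10 × 0.200 = 2; upper rank = 10 × 0.800 = 8.
The 2nd smallest replicate is 57.02; the 8th is 65.96.

(57.02, 65.96)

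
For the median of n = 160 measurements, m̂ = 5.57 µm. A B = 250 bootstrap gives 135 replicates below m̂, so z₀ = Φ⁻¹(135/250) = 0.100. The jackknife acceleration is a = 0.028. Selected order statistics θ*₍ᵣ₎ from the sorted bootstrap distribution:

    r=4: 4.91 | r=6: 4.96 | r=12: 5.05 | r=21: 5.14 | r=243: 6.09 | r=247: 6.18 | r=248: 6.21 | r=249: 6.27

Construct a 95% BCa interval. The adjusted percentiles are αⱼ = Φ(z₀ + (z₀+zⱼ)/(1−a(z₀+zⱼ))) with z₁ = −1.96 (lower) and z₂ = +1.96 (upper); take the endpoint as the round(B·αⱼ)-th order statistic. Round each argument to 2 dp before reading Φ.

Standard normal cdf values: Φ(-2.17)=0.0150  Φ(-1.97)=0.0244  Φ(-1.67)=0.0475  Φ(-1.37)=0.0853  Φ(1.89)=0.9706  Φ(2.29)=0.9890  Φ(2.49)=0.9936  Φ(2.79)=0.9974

(5.05, 6.18)

Lower: z₀ + z₁ = 0.100 + (-1.960) = -1.860; 1 − a(z₀+z₁) = 1 − (0.028)(-1.860) = 1.0521; argument = 0.100 + (-1.860)/1.0521 = -1.6679 → -1.67.
α₁ = Φ(-1.67) = 0.0475; rank = round(250 × 0.0475) = 12; θ*₍12₎ = 5.05.
Upper: z₀ + z₂ = 2.060; 1 − a(z₀+z₂) = 0.9423; argument = 2.2861 → 2.29; α₂ = 0.9890; rank = 247; θ*₍247₎ = 6.18.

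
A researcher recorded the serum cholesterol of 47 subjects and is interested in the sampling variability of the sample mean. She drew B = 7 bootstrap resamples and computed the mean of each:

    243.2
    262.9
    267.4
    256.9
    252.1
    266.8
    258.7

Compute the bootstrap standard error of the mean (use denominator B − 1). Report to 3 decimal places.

Bootstrap SE is the standard deviation of the 7 replicate means.
Mean of replicates: (243.2 + 262.9 + 267.4 + 256.9 + 252.1 + 266.8 + 258.7) / 7 = 1808.0000 / 7 = 258.2857
Sum of squared deviations: (−15.0857)² + (+4.6143)² + (+9.1143)² + (−1.3857)² + (−6.1857)² + (+8.5143)² + (+0.4143)² = 444.7886
Variance = 444.7886 / 6 = 74.1314
SE* = √74.1314

SE* = 8.610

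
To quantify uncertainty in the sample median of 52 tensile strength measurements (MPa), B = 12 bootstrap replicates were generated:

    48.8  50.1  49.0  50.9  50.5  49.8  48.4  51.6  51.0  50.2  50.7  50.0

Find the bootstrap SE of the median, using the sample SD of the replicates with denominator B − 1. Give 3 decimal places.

SE* = 0.959

Bootstrap SE is the standard deviation of the 12 replicate medians.
Mean of replicates: (48.8 + 50.1 + 49.0 + 50.9 + 50.5 + 49.8 + 48.4 + 51.6 + 51.0 + 50.2 + 50.7 + 50.0) / 12 = 601.0000 / 12 = 50.0833
Sum of squared deviations: (−1.2833)² + (+0.0167)² + (−1.0833)² + (+0.8167)² + (+0.4167)² + (−0.2833)² + (−1.6833)² + (+1.5167)² + (+0.9167)² + (+0.1167)² + (+0.6167)² + (−0.0833)² = 10.1167
Variance = 10.1167 / 11 = 0.9197
SE* = √0.9197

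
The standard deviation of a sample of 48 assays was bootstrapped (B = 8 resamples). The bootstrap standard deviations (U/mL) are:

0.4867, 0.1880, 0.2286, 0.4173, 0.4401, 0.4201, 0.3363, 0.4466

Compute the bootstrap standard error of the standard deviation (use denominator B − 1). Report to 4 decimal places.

SE* = 0.1092

Bootstrap SE is the standard deviation of the 8 replicate standard deviations.
Mean of replicates: (0.4867 + 0.1880 + 0.2286 + 0.4173 + 0.4401 + 0.4201 + 0.3363 + 0.4466) / 8 = 2.963700 / 8 = 0.370462
Sum of squared deviations: (+0.116238)² + (−0.182462)² + (−0.141862)² + (+0.046838)² + (+0.069638)² + (+0.049638)² + (−0.034162)² + (+0.076138)² = 0.083400
Variance = 0.083400 / 7 = 0.011914
SE* = √0.011914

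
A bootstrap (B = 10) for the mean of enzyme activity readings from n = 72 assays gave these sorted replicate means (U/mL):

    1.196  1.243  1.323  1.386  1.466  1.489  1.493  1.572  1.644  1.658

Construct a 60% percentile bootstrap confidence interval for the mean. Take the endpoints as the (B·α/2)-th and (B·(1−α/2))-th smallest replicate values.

(1.243, 1.572)

α = 0.40; lower rank = 10 × 0.200 = 2; upper rank = 10 × 0.800 = 8.
The 2nd smallest replicate is 1.243; the 8th is 1.572.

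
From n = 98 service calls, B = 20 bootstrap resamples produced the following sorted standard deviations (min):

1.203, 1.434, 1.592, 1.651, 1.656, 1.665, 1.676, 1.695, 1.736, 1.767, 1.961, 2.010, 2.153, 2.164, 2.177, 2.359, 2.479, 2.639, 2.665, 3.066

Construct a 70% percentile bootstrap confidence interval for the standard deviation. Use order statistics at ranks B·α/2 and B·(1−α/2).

α = 0.30; lower rank = 20 × 0.150 = 3; upper rank = 20 × 0.850 = 17.
The 3rd smallest replicate is 1.592; the 17th is 2.479.

(1.592, 2.479)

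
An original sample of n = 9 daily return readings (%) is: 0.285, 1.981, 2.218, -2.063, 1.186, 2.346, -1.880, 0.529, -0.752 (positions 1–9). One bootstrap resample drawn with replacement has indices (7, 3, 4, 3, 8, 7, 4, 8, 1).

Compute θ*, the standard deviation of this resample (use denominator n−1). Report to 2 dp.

Resample values: -1.880, 2.218, -2.063, 2.218, 0.529, -1.880, -2.063, 0.529, 0.285.
Mean = -0.2341; sum of squared deviations = 25.5674
s² = 25.5674 / 8 = 3.1959
s = √3.1959 = 1.79

θ* = 1.79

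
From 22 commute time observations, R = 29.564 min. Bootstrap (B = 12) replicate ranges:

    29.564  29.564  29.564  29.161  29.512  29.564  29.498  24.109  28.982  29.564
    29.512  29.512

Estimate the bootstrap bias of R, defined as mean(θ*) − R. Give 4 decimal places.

bias = −0.5552

mean(θ*) = (29.564 + 29.564 + 29.564 + 29.161 + 29.512 + 29.564 + 29.498 + 24.109 + 28.982 + 29.564 + 29.512 + 29.512) / 12 = 29.00883
bias = 29.00883 − 29.564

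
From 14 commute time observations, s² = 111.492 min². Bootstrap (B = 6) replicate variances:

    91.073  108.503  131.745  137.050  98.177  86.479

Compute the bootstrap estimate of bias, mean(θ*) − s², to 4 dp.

mean(θ*) = (91.073 + 108.503 + 131.745 + 137.050 + 98.177 + 86.479) / 6 = 108.83783
bias = 108.83783 − 111.492

bias = −2.6542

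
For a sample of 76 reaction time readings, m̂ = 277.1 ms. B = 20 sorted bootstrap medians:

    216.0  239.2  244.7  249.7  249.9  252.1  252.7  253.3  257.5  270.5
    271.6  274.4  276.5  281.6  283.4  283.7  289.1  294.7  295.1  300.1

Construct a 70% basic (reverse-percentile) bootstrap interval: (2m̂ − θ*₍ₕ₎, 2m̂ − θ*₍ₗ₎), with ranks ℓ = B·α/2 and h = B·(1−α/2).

(265.1, 309.5)

Percentile endpoints at ranks 3 and 17: θ*₍3₎ = 244.7, θ*₍17₎ = 289.1.
Basic interval reflects these around m̂:
  lower = 2 × 277.1 − 289.1 = 265.1
  upper = 2 × 277.1 − 244.7 = 309.5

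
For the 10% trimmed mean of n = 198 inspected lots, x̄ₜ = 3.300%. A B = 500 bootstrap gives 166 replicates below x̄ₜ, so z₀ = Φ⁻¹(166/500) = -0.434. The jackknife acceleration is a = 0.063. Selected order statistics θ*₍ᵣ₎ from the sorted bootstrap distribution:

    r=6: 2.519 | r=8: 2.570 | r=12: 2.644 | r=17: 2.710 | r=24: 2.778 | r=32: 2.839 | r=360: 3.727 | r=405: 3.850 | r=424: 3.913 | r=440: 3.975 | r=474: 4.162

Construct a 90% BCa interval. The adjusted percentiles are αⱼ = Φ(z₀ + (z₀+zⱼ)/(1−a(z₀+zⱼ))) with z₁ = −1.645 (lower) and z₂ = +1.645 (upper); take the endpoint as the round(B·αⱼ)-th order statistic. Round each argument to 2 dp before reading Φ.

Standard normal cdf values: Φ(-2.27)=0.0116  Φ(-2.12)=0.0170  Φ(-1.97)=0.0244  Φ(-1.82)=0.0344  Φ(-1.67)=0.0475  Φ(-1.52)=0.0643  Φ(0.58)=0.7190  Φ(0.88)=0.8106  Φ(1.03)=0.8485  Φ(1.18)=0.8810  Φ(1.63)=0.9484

Lower: z₀ + z₁ = -0.434 + (-1.645) = -2.079; 1 − a(z₀+z₁) = 1 − (0.063)(-2.079) = 1.1310; argument = -0.434 + (-2.079)/1.1310 = -2.2722 → -2.27.
α₁ = Φ(-2.27) = 0.0116; rank = round(500 × 0.0116) = 6; θ*₍6₎ = 2.519.
Upper: z₀ + z₂ = 1.211; 1 − a(z₀+z₂) = 0.9237; argument = 0.8770 → 0.88; α₂ = 0.8106; rank = 405; θ*₍405₎ = 3.850.

(2.519, 3.850)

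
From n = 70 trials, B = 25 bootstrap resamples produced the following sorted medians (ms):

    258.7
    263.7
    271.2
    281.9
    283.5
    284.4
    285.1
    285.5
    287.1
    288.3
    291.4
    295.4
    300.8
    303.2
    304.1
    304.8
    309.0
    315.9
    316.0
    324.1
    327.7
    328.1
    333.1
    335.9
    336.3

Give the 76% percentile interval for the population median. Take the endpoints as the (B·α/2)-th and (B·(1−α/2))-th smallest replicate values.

α = 0.24; lower rank = 25 × 0.120 = 3; upper rank = 25 × 0.880 = 22.
The 3rd smallest replicate is 271.2; the 22nd is 328.1.

(271.2, 328.1)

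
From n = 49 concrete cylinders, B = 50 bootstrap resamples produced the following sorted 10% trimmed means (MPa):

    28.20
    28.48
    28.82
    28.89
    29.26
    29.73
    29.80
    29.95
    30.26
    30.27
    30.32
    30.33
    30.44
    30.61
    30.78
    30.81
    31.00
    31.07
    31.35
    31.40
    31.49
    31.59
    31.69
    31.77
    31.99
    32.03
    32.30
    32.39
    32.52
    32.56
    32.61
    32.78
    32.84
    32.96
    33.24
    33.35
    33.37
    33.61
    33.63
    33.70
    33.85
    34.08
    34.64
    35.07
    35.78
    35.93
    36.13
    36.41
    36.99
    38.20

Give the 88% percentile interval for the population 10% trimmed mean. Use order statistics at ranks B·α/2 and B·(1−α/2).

α = 0.12; lower rank = 50 × 0.060 = 3; upper rank = 50 × 0.940 = 47.
The 3rd smallest replicate is 28.82; the 47th is 36.13.

(28.82, 36.13)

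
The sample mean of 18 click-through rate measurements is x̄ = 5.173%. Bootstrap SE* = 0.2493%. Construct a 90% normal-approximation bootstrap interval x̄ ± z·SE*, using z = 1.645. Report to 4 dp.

(4.7629, 5.5831)

Margin = 1.645 × 0.2493 = 0.41010
Interval: 5.173 ± 0.41010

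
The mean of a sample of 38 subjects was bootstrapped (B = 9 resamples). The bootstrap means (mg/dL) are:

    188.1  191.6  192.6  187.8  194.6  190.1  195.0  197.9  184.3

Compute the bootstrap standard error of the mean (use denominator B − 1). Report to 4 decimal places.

Bootstrap SE is the standard deviation of the 9 replicate means.
Mean of replicates: (188.1 + 191.6 + 192.6 + 187.8 + 194.6 + 190.1 + 195.0 + 197.9 + 184.3) / 9 = 1722.00000 / 9 = 191.33333
Sum of squared deviations: (−3.23333)² + (+0.26667)² + (+1.26667)² + (−3.53333)² + (+3.26667)² + (−1.23333)² + (+3.66667)² + (+6.56667)² + (−7.03333)² = 142.84000
Variance = 142.84000 / 8 = 17.85500
SE* = √17.85500

SE* = 4.2255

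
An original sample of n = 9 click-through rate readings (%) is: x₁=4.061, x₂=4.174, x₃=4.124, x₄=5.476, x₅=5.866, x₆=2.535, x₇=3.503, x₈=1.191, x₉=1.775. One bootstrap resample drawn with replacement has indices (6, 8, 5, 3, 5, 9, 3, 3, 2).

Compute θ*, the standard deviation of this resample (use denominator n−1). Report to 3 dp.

θ* = 1.639

Resample values: 2.535, 1.191, 5.866, 4.124, 5.866, 1.775, 4.124, 4.124, 4.174.
Mean = 3.7532; sum of squared deviations = 21.4796
s² = 21.4796 / 8 = 2.6849
s = √2.6849 = 1.639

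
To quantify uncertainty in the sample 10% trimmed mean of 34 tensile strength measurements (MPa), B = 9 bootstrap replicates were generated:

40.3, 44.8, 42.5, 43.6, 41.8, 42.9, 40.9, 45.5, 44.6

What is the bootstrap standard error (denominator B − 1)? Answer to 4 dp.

SE* = 1.7961

Bootstrap SE is the standard deviation of the 9 replicate 10% trimmed means.
Mean of replicates: (40.3 + 44.8 + 42.5 + 43.6 + 41.8 + 42.9 + 40.9 + 45.5 + 44.6) / 9 = 386.90000 / 9 = 42.98889
Sum of squared deviations: (−2.68889)² + (+1.81111)² + (−0.48889)² + (+0.61111)² + (−1.18889)² + (−0.08889)² + (−2.08889)² + (+2.51111)² + (+1.61111)² = 25.80889
Variance = 25.80889 / 8 = 3.22611
SE* = √3.22611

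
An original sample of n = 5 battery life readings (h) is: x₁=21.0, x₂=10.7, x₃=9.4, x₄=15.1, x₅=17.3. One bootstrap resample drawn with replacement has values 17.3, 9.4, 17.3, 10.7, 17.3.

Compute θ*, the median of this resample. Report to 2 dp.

θ* = 17.30

Sorted: 9.4, 10.7, 17.3, 17.3, 17.3
Median = middle value = 17.30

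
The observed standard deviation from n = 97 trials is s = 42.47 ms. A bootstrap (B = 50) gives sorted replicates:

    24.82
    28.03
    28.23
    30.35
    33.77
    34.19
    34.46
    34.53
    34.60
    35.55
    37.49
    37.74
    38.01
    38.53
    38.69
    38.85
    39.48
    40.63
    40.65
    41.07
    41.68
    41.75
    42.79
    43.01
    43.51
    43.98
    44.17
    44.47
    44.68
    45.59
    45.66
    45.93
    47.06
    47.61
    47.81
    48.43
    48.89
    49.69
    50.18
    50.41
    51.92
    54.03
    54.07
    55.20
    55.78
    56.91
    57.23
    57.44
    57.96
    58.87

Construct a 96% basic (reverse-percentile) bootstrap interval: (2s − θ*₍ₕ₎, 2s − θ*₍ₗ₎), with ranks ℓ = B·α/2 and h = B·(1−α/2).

(26.98, 60.12)

Percentile endpoints at ranks 1 and 49: θ*₍1₎ = 24.82, θ*₍49₎ = 57.96.
Basic interval reflects these around s:
  lower = 2 × 42.47 − 57.96 = 26.98
  upper = 2 × 42.47 − 24.82 = 60.12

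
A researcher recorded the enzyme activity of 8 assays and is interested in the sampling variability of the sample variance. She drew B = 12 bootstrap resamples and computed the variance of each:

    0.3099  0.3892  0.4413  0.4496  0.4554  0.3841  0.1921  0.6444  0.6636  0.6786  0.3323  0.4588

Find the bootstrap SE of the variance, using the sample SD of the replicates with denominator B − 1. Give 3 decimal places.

SE* = 0.149

Bootstrap SE is the standard deviation of the 12 replicate variances.
Mean of replicates: (0.3099 + 0.3892 + 0.4413 + 0.4496 + 0.4554 + 0.3841 + 0.1921 + 0.6444 + 0.6636 + 0.6786 + 0.3323 + 0.4588) / 12 = 5.39930 / 12 = 0.44994
Sum of squared deviations: (−0.14004)² + (−0.06074)² + (−0.00864)² + (−0.00034)² + (+0.00546)² + (−0.06584)² + (−0.25784)² + (+0.19446)² + (+0.21366)² + (+0.22866)² + (−0.11764)² + (+0.00886)² = 0.24389
Variance = 0.24389 / 11 = 0.02217
SE* = √0.02217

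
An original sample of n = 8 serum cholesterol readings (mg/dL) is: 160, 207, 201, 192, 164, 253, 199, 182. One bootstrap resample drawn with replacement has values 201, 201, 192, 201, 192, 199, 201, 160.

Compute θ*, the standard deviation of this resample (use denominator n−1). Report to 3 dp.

Mean = 193.3750; sum of squared deviations = 1381.8750
s² = 1381.8750 / 7 = 197.4107
s = √197.4107 = 14.050

θ* = 14.050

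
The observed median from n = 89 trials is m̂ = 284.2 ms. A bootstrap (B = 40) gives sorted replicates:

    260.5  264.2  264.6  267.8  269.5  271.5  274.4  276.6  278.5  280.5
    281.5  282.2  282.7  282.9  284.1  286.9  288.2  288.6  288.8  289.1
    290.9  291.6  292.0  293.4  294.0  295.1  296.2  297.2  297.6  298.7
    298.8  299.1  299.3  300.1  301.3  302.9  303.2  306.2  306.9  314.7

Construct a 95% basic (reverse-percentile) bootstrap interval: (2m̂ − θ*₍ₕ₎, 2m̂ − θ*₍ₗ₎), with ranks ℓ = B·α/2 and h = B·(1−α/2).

Percentile endpoints at ranks 1 and 39: θ*₍1₎ = 260.5, θ*₍39₎ = 306.9.
Basic interval reflects these around m̂:
  lower = 2 × 284.2 − 306.9 = 261.5
  upper = 2 × 284.2 − 260.5 = 307.9

(261.5, 307.9)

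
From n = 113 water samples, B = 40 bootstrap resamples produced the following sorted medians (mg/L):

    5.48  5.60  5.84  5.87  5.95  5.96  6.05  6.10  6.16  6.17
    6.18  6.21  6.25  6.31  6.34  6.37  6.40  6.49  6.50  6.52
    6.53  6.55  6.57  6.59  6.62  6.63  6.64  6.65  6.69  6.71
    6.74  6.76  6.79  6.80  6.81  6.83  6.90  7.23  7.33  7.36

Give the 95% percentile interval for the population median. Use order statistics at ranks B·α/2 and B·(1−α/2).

(5.48, 7.33)

α = 0.05; lower rank = 40 × 0.025 = 1; upper rank = 40 × 0.975 = 39.
The 1st smallest replicate is 5.48; the 39th is 7.33.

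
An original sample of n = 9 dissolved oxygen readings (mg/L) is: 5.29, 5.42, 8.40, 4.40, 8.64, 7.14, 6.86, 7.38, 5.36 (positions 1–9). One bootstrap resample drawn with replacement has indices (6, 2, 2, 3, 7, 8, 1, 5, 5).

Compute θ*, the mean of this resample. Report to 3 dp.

Resample values: 7.14, 5.42, 5.42, 8.40, 6.86, 7.38, 5.29, 8.64, 8.64.
Mean = (7.14 + 5.42 + 5.42 + 8.40 + 6.86 + 7.38 + 5.29 + 8.64 + 8.64) / 9 = 63.190 / 9 = 7.021

θ* = 7.021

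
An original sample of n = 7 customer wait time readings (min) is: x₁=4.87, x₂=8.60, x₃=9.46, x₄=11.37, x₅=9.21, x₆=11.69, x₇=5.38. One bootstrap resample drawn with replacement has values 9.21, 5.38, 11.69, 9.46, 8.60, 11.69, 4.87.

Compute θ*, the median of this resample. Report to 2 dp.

Sorted: 4.87, 5.38, 8.60, 9.21, 9.46, 11.69, 11.69
Median = middle value = 9.21

θ* = 9.21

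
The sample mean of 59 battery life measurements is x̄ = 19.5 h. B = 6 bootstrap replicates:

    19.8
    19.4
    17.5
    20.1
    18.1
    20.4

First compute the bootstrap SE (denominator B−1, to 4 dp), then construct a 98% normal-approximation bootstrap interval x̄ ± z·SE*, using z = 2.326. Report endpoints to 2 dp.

(16.80, 22.20)

Mean of replicates = 19.2167; sum of squared deviations = 6.7483; SE* = √(6.7483/5) = 1.1618
Margin = 2.326 × 1.1618 = 2.702
Interval: 19.5 ± 2.702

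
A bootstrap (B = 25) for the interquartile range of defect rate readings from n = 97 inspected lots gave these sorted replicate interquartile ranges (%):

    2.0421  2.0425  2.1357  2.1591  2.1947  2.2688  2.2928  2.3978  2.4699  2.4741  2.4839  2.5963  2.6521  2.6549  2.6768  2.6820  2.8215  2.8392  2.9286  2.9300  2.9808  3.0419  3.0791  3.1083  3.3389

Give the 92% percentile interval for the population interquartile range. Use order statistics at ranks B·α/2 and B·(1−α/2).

α = 0.08; lower rank = 25 × 0.040 = 1; upper rank = 25 × 0.960 = 24.
The 1st smallest replicate is 2.0421; the 24th is 3.1083.

(2.0421, 3.1083)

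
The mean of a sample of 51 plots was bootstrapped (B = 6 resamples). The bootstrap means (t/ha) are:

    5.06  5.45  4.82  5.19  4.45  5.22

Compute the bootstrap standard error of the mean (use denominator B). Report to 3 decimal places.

SE* = 0.321

Bootstrap SE is the standard deviation of the 6 replicate means.
Mean of replicates: (5.06 + 5.45 + 4.82 + 5.19 + 4.45 + 5.22) / 6 = 30.1900 / 6 = 5.0317
Sum of squared deviations: (+0.0283)² + (+0.4183)² + (−0.2117)² + (+0.1583)² + (−0.5817)² + (+0.1883)² = 0.6195
Variance = 0.6195 / 6 = 0.1032
SE* = √0.1032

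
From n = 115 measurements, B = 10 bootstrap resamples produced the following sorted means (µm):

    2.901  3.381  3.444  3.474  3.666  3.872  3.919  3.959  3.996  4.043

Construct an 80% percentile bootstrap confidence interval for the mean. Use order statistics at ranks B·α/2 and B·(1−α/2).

α = 0.20; lower rank = 10 × 0.100 = 1; upper rank = 10 × 0.900 = 9.
The 1st smallest replicate is 2.901; the 9th is 3.996.

(2.901, 3.996)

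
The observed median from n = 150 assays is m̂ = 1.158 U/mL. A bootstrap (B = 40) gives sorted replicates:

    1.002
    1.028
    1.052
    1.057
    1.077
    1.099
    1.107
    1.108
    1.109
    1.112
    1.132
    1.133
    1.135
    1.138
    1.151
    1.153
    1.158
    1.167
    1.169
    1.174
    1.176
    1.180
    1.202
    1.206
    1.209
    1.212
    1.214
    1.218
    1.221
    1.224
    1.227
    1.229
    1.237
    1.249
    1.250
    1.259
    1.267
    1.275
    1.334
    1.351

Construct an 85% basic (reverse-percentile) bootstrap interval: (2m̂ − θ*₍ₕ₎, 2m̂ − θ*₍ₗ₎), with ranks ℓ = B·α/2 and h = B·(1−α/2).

(1.049, 1.264)

Percentile endpoints at ranks 3 and 37: θ*₍3₎ = 1.052, θ*₍37₎ = 1.267.
Basic interval reflects these around m̂:
  lower = 2 × 1.158 − 1.267 = 1.049
  upper = 2 × 1.158 − 1.052 = 1.264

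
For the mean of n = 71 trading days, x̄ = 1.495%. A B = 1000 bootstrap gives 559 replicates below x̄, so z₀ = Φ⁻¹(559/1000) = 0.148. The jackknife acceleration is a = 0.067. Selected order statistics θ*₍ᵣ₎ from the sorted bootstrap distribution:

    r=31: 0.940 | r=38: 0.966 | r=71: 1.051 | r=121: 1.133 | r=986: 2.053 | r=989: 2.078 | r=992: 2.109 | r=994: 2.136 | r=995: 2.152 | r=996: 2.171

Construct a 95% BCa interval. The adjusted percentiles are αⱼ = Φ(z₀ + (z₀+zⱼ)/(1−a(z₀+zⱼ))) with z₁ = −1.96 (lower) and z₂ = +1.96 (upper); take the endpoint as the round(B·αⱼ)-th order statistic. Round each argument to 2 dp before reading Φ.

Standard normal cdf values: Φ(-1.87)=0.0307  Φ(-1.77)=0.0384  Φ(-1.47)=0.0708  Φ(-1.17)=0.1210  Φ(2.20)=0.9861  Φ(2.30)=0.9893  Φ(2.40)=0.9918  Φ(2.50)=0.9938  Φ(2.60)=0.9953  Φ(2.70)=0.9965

(1.051, 2.152)

Lower: z₀ + z₁ = 0.148 + (-1.960) = -1.812; 1 − a(z₀+z₁) = 1 − (0.067)(-1.812) = 1.1214; argument = 0.148 + (-1.812)/1.1214 = -1.4678 → -1.47.
α₁ = Φ(-1.47) = 0.0708; rank = round(1000 × 0.0708) = 71; θ*₍71₎ = 1.051.
Upper: z₀ + z₂ = 2.108; 1 − a(z₀+z₂) = 0.8588; argument = 2.6027 → 2.60; α₂ = 0.9953; rank = 995; θ*₍995₎ = 2.152.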